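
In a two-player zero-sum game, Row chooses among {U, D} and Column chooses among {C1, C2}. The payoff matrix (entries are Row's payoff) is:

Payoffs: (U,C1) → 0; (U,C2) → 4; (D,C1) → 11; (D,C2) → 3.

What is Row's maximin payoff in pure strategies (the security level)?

3

Row minima: U → 0, D → 3.
The best of these is 3.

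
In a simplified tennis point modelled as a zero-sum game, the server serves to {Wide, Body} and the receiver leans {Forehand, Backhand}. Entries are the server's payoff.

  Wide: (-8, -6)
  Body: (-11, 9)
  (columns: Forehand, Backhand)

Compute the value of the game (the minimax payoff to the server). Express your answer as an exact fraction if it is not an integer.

Row minima: Wide → -8, Body → -11; maximin = -8.
Column maxima: Forehand → -8, Backhand → 9; minimax = -8.
Since maximin = minimax = -8, there is a saddle point and the value is -8.

-8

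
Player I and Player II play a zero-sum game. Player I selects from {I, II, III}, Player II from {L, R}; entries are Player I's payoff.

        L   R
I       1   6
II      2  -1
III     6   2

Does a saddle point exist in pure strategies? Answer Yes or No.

Row minima: I → 1, II → -1, III → 2; maximin = 2.
Column maxima: L → 6, R → 6; minimax = 6.
2 ≠ 6, so no pure-strategy equilibrium exists.

No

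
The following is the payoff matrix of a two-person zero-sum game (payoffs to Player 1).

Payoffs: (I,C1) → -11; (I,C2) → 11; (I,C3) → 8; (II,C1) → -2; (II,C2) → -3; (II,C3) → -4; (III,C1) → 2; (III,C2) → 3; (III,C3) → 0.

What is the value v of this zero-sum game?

16/21

Row minima: I → -11, II → -4, III → 0; maximin = 0.
Column maxima: C1 → 2, C2 → 11, C3 → 8; minimax = 2.
0 ≠ 2, so there is no saddle point; optimal play is mixed.
II is strictly dominated by III, so Player 1 never plays it.
With II eliminated, C2 is strictly dominated by C1 (it gives Player 1 strictly more in every remaining row), so Player 2 never plays it.
On the remaining 2×2 (I, III vs C1, C3):
Let Player 1 play I with probability p. Expected payoff against C1: (-11)p + 2(1−p) = −13p + 2; against C3: 8p + 0(1−p) = 8p.
Setting these equal: −13p + 2 = 8p ⇒ −21p = -2 ⇒ p = 2/21, and the value is (-13)·(2/21) + 2 = 16/21.
For Player 2: with q = P(C1), equating I's and III's payoffs gives −19q + 8 = 2q ⇒ q = 8/21.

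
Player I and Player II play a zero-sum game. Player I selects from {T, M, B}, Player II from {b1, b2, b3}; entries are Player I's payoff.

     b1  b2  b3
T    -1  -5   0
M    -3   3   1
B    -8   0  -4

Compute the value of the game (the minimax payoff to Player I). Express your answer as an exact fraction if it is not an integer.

Row minima: T → -5, M → -3, B → -8; maximin = -3.
Column maxima: b1 → -1, b2 → 3, b3 → 1; minimax = -1.
-3 ≠ -1, so there is no saddle point; optimal play is mixed.
B is strictly dominated by M, so Player I never plays it.
b3 is strictly dominated by b1 (it gives Player I strictly more in every row), so Player II never plays it.
On the remaining 2×2 (T, M vs b1, b2):
Let Player I play T with probability p. Expected payoff against b1: (-1)p + (-3)(1−p) = 2p − 3; against b2: (-5)p + 3(1−p) = −8p + 3.
Setting these equal: 2p − 3 = −8p + 3 ⇒ 10p = 6 ⇒ p = 3/5, and the value is (2)·(3/5) − 3 = -9/5.
For Player II: with q = P(b1), equating T's and M's payoffs gives 4q − 5 = −6q + 3 ⇒ q = 4/5.

-9/5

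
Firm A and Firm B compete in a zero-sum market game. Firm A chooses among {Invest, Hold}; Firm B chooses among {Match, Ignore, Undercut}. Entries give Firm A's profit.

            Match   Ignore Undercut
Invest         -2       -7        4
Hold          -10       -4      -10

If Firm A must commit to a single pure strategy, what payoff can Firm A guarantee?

-7

Row minima: Invest → -7, Hold → -10.
The best of these is -7.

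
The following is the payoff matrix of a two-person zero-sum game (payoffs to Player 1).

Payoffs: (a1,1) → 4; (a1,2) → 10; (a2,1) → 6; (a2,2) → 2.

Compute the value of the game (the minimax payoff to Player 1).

Row minima: a1 → 4, a2 → 2; maximin = 4.
Column maxima: 1 → 6, 2 → 10; minimax = 6.
4 ≠ 6, so there is no saddle point; optimal play is mixed.
Let Player 1 play a1 with probability p. Expected payoff against 1: 4p + 6(1−p) = −2p + 6; against 2: 10p + 2(1−p) = 8p + 2.
Setting these equal: −2p + 6 = 8p + 2 ⇒ −10p = -4 ⇒ p = 2/5, and the value is (-2)·(2/5) + 6 = 26/5.
For Player 2: with q = P(1), equating a1's and a2's payoffs gives −6q + 10 = 4q + 2 ⇒ q = 4/5.

26/5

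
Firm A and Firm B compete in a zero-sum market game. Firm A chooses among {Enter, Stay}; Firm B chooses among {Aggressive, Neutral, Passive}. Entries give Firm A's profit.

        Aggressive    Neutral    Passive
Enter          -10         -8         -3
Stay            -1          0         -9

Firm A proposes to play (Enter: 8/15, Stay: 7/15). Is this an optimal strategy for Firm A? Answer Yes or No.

Yes

Against Aggressive this mix gives (8/15)·(-10) + (7/15)·(-1) = -29/5.
Against Neutral this mix gives (8/15)·(-8) + (7/15)·0 = -64/15.
Against Passive this mix gives (8/15)·(-3) + (7/15)·(-9) = -29/5.
All of Firm B's active replies (Aggressive, Passive) yield -29/5, and no column does worse for Firm A. The mix makes Firm B indifferent and guarantees -29/5, so it is optimal.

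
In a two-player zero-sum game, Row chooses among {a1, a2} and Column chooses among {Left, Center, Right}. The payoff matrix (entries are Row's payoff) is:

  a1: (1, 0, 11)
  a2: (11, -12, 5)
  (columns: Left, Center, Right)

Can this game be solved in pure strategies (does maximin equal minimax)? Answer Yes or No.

Yes

Row minima: a1 → 0, a2 → -12; maximin = 0.
Column maxima: Left → 11, Center → 0, Right → 11; minimax = 0.
maximin = minimax = 0, so a saddle point exists.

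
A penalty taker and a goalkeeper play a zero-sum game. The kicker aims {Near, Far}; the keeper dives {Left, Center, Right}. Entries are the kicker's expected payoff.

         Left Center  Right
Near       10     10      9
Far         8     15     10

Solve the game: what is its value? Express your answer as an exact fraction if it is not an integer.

28/3

Row minima: Near → 9, Far → 8; maximin = 9.
Column maxima: Left → 10, Center → 15, Right → 10; minimax = 10.
9 ≠ 10, so there is no saddle point; optimal play is mixed.
Center is strictly dominated by Right (it gives the kicker strictly more in every row), so the keeper never plays it.
On the remaining 2×2 (Near, Far vs Left, Right):
Let the kicker play Near with probability p. Expected payoff against Left: 10p + 8(1−p) = 2p + 8; against Right: 9p + 10(1−p) = −p + 10.
Setting these equal: 2p + 8 = −p + 10 ⇒ 3p = 2 ⇒ p = 2/3, and the value is (2)·(2/3) + 8 = 28/3.
For the keeper: with q = P(Left), equating Near's and Far's payoffs gives q + 9 = −2q + 10 ⇒ q = 1/3.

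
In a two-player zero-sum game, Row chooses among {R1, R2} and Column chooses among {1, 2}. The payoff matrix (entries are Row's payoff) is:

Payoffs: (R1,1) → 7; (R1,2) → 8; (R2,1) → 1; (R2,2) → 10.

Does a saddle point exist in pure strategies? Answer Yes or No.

Row minima: R1 → 7, R2 → 1; maximin = 7.
Column maxima: 1 → 7, 2 → 10; minimax = 7.
maximin = minimax = 7, so a saddle point exists.

Yes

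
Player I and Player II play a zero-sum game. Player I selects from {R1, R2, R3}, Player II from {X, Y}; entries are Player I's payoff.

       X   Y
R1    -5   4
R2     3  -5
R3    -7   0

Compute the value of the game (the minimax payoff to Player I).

Row minima: R1 → -5, R2 → -5, R3 → -7; maximin = -5.
Column maxima: X → 3, Y → 4; minimax = 3.
-5 ≠ 3, so there is no saddle point; optimal play is mixed.
R3 is strictly dominated by R1, so Player I never plays it.
On the remaining 2×2 (R1, R2 vs X, Y):
Let Player I play R1 with probability p. Expected payoff against X: (-5)p + 3(1−p) = −8p + 3; against Y: 4p + (-5)(1−p) = 9p − 5.
Setting these equal: −8p + 3 = 9p − 5 ⇒ −17p = -8 ⇒ p = 8/17, and the value is (-8)·(8/17) + 3 = -13/17.
For Player II: with q = P(X), equating R1's and R2's payoffs gives −9q + 4 = 8q − 5 ⇒ q = 9/17.

-13/17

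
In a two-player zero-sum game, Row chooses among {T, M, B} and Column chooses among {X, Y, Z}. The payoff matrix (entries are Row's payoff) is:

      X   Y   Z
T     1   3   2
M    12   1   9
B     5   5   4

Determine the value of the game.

41/9

Row minima: T → 1, M → 1, B → 4; maximin = 4.
Column maxima: X → 12, Y → 5, Z → 9; minimax = 5.
4 ≠ 5, so there is no saddle point; optimal play is mixed.
T is strictly dominated by B, so Row never plays it.
With T eliminated, X is strictly dominated by Z (it gives Row strictly more in every remaining row), so Column never plays it.
On the remaining 2×2 (M, B vs Y, Z):
Let Row play M with probability p. Expected payoff against Y: 1p + 5(1−p) = −4p + 5; against Z: 9p + 4(1−p) = 5p + 4.
Setting these equal: −4p + 5 = 5p + 4 ⇒ −9p = -1 ⇒ p = 1/9, and the value is (-4)·(1/9) + 5 = 41/9.
For Column: with q = P(Y), equating M's and B's payoffs gives −8q + 9 = q + 4 ⇒ q = 5/9.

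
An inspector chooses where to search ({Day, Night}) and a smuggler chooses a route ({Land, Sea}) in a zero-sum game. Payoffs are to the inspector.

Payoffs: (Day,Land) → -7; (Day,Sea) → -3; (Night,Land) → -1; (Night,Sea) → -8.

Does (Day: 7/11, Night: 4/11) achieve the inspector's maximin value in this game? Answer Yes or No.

Yes

Against Land this mix gives (7/11)·(-7) + (4/11)·(-1) = -53/11.
Against Sea this mix gives (7/11)·(-3) + (4/11)·(-8) = -53/11.
All of the smuggler's active replies (Land, Sea) yield -53/11, and no column does worse for the inspector. The mix makes the smuggler indifferent and guarantees -53/11, so it is optimal.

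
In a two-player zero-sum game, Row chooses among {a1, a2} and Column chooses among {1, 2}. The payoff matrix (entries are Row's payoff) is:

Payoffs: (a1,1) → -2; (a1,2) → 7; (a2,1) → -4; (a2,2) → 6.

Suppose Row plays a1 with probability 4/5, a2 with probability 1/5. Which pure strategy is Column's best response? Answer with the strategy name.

1

If Column plays 1, Row's expected payoff is (4/5)·(-2) + (1/5)·(-4) = -12/5.
If Column plays 2, Row's expected payoff is (4/5)·7 + (1/5)·6 = 34/5.
Column minimizes Row's payoff; the smallest is -12/5, so the best response is 1.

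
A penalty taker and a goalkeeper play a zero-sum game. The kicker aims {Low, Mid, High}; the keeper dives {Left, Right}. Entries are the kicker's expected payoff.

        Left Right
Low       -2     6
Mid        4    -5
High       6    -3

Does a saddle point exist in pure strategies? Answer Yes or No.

No

Row minima: Low → -2, Mid → -5, High → -3; maximin = -2.
Column maxima: Left → 6, Right → 6; minimax = 6.
-2 ≠ 6, so no pure-strategy equilibrium exists.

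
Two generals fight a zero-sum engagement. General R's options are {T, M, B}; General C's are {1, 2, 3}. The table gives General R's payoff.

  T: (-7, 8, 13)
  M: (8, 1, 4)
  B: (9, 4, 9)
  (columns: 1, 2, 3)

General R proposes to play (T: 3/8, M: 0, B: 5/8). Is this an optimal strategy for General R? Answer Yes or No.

Against 1 this mix gives (3/8)·(-7) + (5/8)·9 = 3.
Against 2 this mix gives (3/8)·8 + (5/8)·4 = 11/2.
Against 3 this mix gives (3/8)·13 + (5/8)·9 = 21/2.
General C will play 1, holding General R to 3. Shifting weight toward the row that does better against 1 would raise this floor (the equalizing mix achieves 5 against both 1 and 2), so the proposed strategy is not optimal.

No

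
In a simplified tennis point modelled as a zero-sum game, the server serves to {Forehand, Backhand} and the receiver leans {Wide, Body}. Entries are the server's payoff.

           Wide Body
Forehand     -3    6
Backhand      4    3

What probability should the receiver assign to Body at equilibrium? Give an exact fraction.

7/10

Row minima: Forehand → -3, Backhand → 3; maximin = 3.
Column maxima: Wide → 4, Body → 6; minimax = 4.
3 ≠ 4, so there is no saddle point; optimal play is mixed.
Let the server play Forehand with probability p. Expected payoff against Wide: (-3)p + 4(1−p) = −7p + 4; against Body: 6p + 3(1−p) = 3p + 3.
Setting these equal: −7p + 4 = 3p + 3 ⇒ −10p = -1 ⇒ p = 1/10, and the value is (-7)·(1/10) + 4 = 33/10.
For the receiver: with q = P(Wide), equating Forehand's and Backhand's payoffs gives −9q + 6 = q + 3 ⇒ q = 3/10.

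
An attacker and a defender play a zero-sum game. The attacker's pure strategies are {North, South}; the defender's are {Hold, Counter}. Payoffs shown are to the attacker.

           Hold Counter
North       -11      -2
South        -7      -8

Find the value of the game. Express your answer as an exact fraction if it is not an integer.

-37/5

Row minima: North → -11, South → -8; maximin = -8.
Column maxima: Hold → -7, Counter → -2; minimax = -7.
-8 ≠ -7, so there is no saddle point; optimal play is mixed.
Let the attacker play North with probability p. Expected payoff against Hold: (-11)p + (-7)(1−p) = −4p − 7; against Counter: (-2)p + (-8)(1−p) = 6p − 8.
Setting these equal: −4p − 7 = 6p − 8 ⇒ −10p = -1 ⇒ p = 1/10, and the value is (-4)·(1/10) − 7 = -37/5.
For the defender: with q = P(Hold), equating North's and South's payoffs gives −9q − 2 = q − 8 ⇒ q = 3/5.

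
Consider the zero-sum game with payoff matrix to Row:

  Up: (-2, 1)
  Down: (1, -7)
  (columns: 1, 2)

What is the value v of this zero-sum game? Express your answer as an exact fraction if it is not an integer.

Row minima: Up → -2, Down → -7; maximin = -2.
Column maxima: 1 → 1, 2 → 1; minimax = 1.
-2 ≠ 1, so there is no saddle point; optimal play is mixed.
Let Row play Up with probability p. Expected payoff against 1: (-2)p + 1(1−p) = −3p + 1; against 2: 1p + (-7)(1−p) = 8p − 7.
Setting these equal: −3p + 1 = 8p − 7 ⇒ −11p = -8 ⇒ p = 8/11, and the value is (-3)·(8/11) + 1 = -13/11.
For Column: with q = P(1), equating Up's and Down's payoffs gives −3q + 1 = 8q − 7 ⇒ q = 8/11.

-13/11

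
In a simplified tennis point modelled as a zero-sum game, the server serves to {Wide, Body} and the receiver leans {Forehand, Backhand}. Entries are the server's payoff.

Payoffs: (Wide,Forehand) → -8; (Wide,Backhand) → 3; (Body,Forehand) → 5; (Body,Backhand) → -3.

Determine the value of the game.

Row minima: Wide → -8, Body → -3; maximin = -3.
Column maxima: Forehand → 5, Backhand → 3; minimax = 3.
-3 ≠ 3, so there is no saddle point; optimal play is mixed.
Let the server play Wide with probability p. Expected payoff against Forehand: (-8)p + 5(1−p) = −13p + 5; against Backhand: 3p + (-3)(1−p) = 6p − 3.
Setting these equal: −13p + 5 = 6p − 3 ⇒ −19p = -8 ⇒ p = 8/19, and the value is (-13)·(8/19) + 5 = -9/19.
For the receiver: with q = P(Forehand), equating Wide's and Body's payoffs gives −11q + 3 = 8q − 3 ⇒ q = 6/19.

-9/19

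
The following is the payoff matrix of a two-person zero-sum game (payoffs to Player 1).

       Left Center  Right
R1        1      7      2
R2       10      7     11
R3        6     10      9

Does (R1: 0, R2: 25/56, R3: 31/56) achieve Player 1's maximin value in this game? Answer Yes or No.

Against Left this mix gives (25/56)·10 + (31/56)·6 = 109/14.
Against Center this mix gives (25/56)·7 + (31/56)·10 = 485/56.
Against Right this mix gives (25/56)·11 + (31/56)·9 = 277/28.
Player 2 will play Left, holding Player 1 to 109/14. Shifting weight toward the row that does better against Left would raise this floor (the equalizing mix achieves 58/7 against both Left and Center), so the proposed strategy is not optimal.

No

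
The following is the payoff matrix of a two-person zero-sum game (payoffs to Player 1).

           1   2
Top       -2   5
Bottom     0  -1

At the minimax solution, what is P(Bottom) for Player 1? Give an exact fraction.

Row minima: Top → -2, Bottom → -1; maximin = -1.
Column maxima: 1 → 0, 2 → 5; minimax = 0.
-1 ≠ 0, so there is no saddle point; optimal play is mixed.
Let Player 1 play Top with probability p. Expected payoff against 1: (-2)p + 0(1−p) = −2p; against 2: 5p + (-1)(1−p) = 6p − 1.
Setting these equal: −2p = 6p − 1 ⇒ −8p = -1 ⇒ p = 1/8, and the value is (-2)·(1/8) = -1/4.
For Player 2: with q = P(1), equating Top's and Bottom's payoffs gives −7q + 5 = q − 1 ⇒ q = 3/4.

7/8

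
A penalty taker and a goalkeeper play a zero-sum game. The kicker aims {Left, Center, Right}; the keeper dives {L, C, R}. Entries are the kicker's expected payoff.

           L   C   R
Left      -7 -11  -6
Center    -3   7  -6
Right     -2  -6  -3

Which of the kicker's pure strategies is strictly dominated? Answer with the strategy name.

Right gives a strictly higher payoff than Left against every column: -2 > -7, -6 > -11, -3 > -6.
So Left is strictly dominated and the kicker never plays it.

Left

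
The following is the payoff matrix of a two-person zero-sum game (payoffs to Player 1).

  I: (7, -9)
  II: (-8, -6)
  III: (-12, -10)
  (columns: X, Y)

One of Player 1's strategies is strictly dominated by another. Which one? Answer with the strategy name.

III

I gives a strictly higher payoff than III against every column: 7 > -12, -9 > -10.
So III is strictly dominated and Player 1 never plays it.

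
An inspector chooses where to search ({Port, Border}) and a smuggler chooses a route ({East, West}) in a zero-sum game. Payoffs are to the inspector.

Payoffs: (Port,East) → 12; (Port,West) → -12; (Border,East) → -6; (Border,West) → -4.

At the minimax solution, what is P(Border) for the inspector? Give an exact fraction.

12/13

Row minima: Port → -12, Border → -6; maximin = -6.
Column maxima: East → 12, West → -4; minimax = -4.
-6 ≠ -4, so there is no saddle point; optimal play is mixed.
Let the inspector play Port with probability p. Expected payoff against East: 12p + (-6)(1−p) = 18p − 6; against West: (-12)p + (-4)(1−p) = −8p − 4.
Setting these equal: 18p − 6 = −8p − 4 ⇒ 26p = 2 ⇒ p = 1/13, and the value is (18)·(1/13) − 6 = -60/13.
For the smuggler: with q = P(East), equating Port's and Border's payoffs gives 24q − 12 = −2q − 4 ⇒ q = 4/13.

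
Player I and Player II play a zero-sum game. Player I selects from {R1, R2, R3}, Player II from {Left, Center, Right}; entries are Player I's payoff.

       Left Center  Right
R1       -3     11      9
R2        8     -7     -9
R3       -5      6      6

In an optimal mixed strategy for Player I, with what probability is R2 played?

Row minima: R1 → -3, R2 → -9, R3 → -5; maximin = -3.
Column maxima: Left → 8, Center → 11, Right → 9; minimax = 8.
-3 ≠ 8, so there is no saddle point; optimal play is mixed.
R3 is strictly dominated by R1, so Player I never plays it.
With R3 eliminated, Center is strictly dominated by Right (it gives Player I strictly more in every remaining row), so Player II never plays it.
On the remaining 2×2 (R1, R2 vs Left, Right):
Let Player I play R1 with probability p. Expected payoff against Left: (-3)p + 8(1−p) = −11p + 8; against Right: 9p + (-9)(1−p) = 18p − 9.
Setting these equal: −11p + 8 = 18p − 9 ⇒ −29p = -17 ⇒ p = 17/29, and the value is (-11)·(17/29) + 8 = 45/29.
For Player II: with q = P(Left), equating R1's and R2's payoffs gives −12q + 9 = 17q − 9 ⇒ q = 18/29.

12/29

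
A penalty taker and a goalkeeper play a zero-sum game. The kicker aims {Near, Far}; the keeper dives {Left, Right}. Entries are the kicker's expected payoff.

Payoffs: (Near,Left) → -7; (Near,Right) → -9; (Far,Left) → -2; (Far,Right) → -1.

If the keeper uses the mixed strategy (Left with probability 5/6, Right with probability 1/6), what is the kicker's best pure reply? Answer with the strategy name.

Expected payoff of Near: (5/6)·(-7) + (1/6)·(-9) = -22/3.
Expected payoff of Far: (5/6)·(-2) + (1/6)·(-1) = -11/6.
The largest is -11/6, so the kicker's best response is Far.

Far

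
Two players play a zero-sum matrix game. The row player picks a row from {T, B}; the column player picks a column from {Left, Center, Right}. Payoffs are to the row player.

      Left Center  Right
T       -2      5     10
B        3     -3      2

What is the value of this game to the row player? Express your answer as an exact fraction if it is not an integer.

9/13

Row minima: T → -2, B → -3; maximin = -2.
Column maxima: Left → 3, Center → 5, Right → 10; minimax = 3.
-2 ≠ 3, so there is no saddle point; optimal play is mixed.
Right is strictly dominated by Center (it gives the row player strictly more in every row), so the column player never plays it.
On the remaining 2×2 (T, B vs Left, Center):
Let the row player play T with probability p. Expected payoff against Left: (-2)p + 3(1−p) = −5p + 3; against Center: 5p + (-3)(1−p) = 8p − 3.
Setting these equal: −5p + 3 = 8p − 3 ⇒ −13p = -6 ⇒ p = 6/13, and the value is (-5)·(6/13) + 3 = 9/13.
For the column player: with q = P(Left), equating T's and B's payoffs gives −7q + 5 = 6q − 3 ⇒ q = 8/13.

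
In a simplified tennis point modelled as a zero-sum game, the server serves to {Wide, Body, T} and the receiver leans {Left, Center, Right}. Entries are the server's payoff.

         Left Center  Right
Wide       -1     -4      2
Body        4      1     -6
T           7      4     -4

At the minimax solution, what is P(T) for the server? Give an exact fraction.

3/7

Row minima: Wide → -4, Body → -6, T → -4; maximin = -4.
Column maxima: Left → 7, Center → 4, Right → 2; minimax = 2.
-4 ≠ 2, so there is no saddle point; optimal play is mixed.
Body is strictly dominated by T, so the server never plays it.
Left is strictly dominated by Center (it gives the server strictly more in every row), so the receiver never plays it.
On the remaining 2×2 (Wide, T vs Center, Right):
Let the server play Wide with probability p. Expected payoff against Center: (-4)p + 4(1−p) = −8p + 4; against Right: 2p + (-4)(1−p) = 6p − 4.
Setting these equal: −8p + 4 = 6p − 4 ⇒ −14p = -8 ⇒ p = 4/7, and the value is (-8)·(4/7) + 4 = -4/7.
For the receiver: with q = P(Center), equating Wide's and T's payoffs gives −6q + 2 = 8q − 4 ⇒ q = 3/7.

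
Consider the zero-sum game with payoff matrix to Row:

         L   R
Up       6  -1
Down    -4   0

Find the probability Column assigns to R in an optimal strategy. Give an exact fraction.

Row minima: Up → -1, Down → -4; maximin = -1.
Column maxima: L → 6, R → 0; minimax = 0.
-1 ≠ 0, so there is no saddle point; optimal play is mixed.
Let Row play Up with probability p. Expected payoff against L: 6p + (-4)(1−p) = 10p − 4; against R: (-1)p + 0(1−p) = −p.
Setting these equal: 10p − 4 = −p ⇒ 11p = 4 ⇒ p = 4/11, and the value is (10)·(4/11) − 4 = -4/11.
For Column: with q = P(L), equating Up's and Down's payoffs gives 7q − 1 = −4q ⇒ q = 1/11.

10/11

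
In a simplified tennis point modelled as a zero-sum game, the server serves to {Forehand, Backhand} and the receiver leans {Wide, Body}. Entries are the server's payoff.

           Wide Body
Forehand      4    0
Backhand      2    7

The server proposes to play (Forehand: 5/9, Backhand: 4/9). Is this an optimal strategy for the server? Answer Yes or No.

Against Wide this mix gives (5/9)·4 + (4/9)·2 = 28/9.
Against Body this mix gives (5/9)·0 + (4/9)·7 = 28/9.
All of the receiver's active replies (Wide, Body) yield 28/9, and no column does worse for the server. The mix makes the receiver indifferent and guarantees 28/9, so it is optimal.

Yes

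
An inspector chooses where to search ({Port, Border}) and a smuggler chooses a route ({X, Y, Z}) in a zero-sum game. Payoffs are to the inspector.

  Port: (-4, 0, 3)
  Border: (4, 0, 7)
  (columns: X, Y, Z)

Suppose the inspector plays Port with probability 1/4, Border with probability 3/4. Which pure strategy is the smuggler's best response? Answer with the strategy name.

If the smuggler plays X, the inspector's expected payoff is (1/4)·(-4) + (3/4)·4 = 2.
If the smuggler plays Y, the inspector's expected payoff is (1/4)·0 + (3/4)·0 = 0.
If the smuggler plays Z, the inspector's expected payoff is (1/4)·3 + (3/4)·7 = 6.
The smuggler minimizes the inspector's payoff; the smallest is 0, so the best response is Y.

Y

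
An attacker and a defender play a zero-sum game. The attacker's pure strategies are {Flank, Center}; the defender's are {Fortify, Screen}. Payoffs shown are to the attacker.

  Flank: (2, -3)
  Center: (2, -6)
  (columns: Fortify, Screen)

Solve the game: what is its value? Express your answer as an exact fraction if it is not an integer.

-3

Row minima: Flank → -3, Center → -6; maximin = -3.
Column maxima: Fortify → 2, Screen → -3; minimax = -3.
Since maximin = minimax = -3, there is a saddle point and the value is -3.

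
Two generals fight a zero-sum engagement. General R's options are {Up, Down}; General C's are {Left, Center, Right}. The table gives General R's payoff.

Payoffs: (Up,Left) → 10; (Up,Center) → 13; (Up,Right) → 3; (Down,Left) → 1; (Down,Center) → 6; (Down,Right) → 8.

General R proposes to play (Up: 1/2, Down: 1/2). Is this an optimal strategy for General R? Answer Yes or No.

Against Left this mix gives (1/2)·10 + (1/2)·1 = 11/2.
Against Center this mix gives (1/2)·13 + (1/2)·6 = 19/2.
Against Right this mix gives (1/2)·3 + (1/2)·8 = 11/2.
All of General C's active replies (Left, Right) yield 11/2, and no column does worse for General R. The mix makes General C indifferent and guarantees 11/2, so it is optimal.

Yes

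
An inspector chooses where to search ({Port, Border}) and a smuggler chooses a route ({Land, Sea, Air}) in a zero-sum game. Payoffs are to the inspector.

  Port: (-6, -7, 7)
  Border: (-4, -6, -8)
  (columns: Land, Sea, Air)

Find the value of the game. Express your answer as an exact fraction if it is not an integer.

Row minima: Port → -7, Border → -8; maximin = -7.
Column maxima: Land → -4, Sea → -6, Air → 7; minimax = -6.
-7 ≠ -6, so there is no saddle point; optimal play is mixed.
Land is strictly dominated by Sea (it gives the inspector strictly more in every row), so the smuggler never plays it.
On the remaining 2×2 (Port, Border vs Sea, Air):
Let the inspector play Port with probability p. Expected payoff against Sea: (-7)p + (-6)(1−p) = −p − 6; against Air: 7p + (-8)(1−p) = 15p − 8.
Setting these equal: −p − 6 = 15p − 8 ⇒ −16p = -2 ⇒ p = 1/8, and the value is (-1)·(1/8) − 6 = -49/8.
For the smuggler: with q = P(Sea), equating Port's and Border's payoffs gives −14q + 7 = 2q − 8 ⇒ q = 15/16.

-49/8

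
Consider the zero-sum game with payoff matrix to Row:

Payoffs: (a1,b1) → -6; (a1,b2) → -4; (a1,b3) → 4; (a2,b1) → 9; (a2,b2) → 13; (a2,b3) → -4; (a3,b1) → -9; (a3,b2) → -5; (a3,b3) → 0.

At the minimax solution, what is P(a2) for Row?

10/23

Row minima: a1 → -6, a2 → -4, a3 → -9; maximin = -4.
Column maxima: b1 → 9, b2 → 13, b3 → 4; minimax = 4.
-4 ≠ 4, so there is no saddle point; optimal play is mixed.
a3 is strictly dominated by a1, so Row never plays it.
b2 is strictly dominated by b1 (it gives Row strictly more in every row), so Column never plays it.
On the remaining 2×2 (a1, a2 vs b1, b3):
Let Row play a1 with probability p. Expected payoff against b1: (-6)p + 9(1−p) = −15p + 9; against b3: 4p + (-4)(1−p) = 8p − 4.
Setting these equal: −15p + 9 = 8p − 4 ⇒ −23p = -13 ⇒ p = 13/23, and the value is (-15)·(13/23) + 9 = 12/23.
For Column: with q = P(b1), equating a1's and a2's payoffs gives −10q + 4 = 13q − 4 ⇒ q = 8/23.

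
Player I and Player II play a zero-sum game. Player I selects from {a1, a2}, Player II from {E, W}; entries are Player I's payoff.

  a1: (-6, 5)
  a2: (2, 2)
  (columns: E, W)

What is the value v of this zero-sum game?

Row minima: a1 → -6, a2 → 2; maximin = 2.
Column maxima: E → 2, W → 5; minimax = 2.
Since maximin = minimax = 2, there is a saddle point and the value is 2.

2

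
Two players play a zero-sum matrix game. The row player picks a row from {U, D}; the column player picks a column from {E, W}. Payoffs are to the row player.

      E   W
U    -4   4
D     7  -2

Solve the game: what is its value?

Row minima: U → -4, D → -2; maximin = -2.
Column maxima: E → 7, W → 4; minimax = 4.
-2 ≠ 4, so there is no saddle point; optimal play is mixed.
Let the row player play U with probability p. Expected payoff against E: (-4)p + 7(1−p) = −11p + 7; against W: 4p + (-2)(1−p) = 6p − 2.
Setting these equal: −11p + 7 = 6p − 2 ⇒ −17p = -9 ⇒ p = 9/17, and the value is (-11)·(9/17) + 7 = 20/17.
For the column player: with q = P(E), equating U's and D's payoffs gives −8q + 4 = 9q − 2 ⇒ q = 6/17.

20/17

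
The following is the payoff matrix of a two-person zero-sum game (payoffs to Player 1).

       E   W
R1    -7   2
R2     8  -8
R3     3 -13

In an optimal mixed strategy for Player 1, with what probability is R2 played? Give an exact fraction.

Row minima: R1 → -7, R2 → -8, R3 → -13; maximin = -7.
Column maxima: E → 8, W → 2; minimax = 2.
-7 ≠ 2, so there is no saddle point; optimal play is mixed.
R3 is strictly dominated by R2, so Player 1 never plays it.
On the remaining 2×2 (R1, R2 vs E, W):
Let Player 1 play R1 with probability p. Expected payoff against E: (-7)p + 8(1−p) = −15p + 8; against W: 2p + (-8)(1−p) = 10p − 8.
Setting these equal: −15p + 8 = 10p − 8 ⇒ −25p = -16 ⇒ p = 16/25, and the value is (-15)·(16/25) + 8 = -8/5.
For Player 2: with q = P(E), equating R1's and R2's payoffs gives −9q + 2 = 16q − 8 ⇒ q = 2/5.

9/25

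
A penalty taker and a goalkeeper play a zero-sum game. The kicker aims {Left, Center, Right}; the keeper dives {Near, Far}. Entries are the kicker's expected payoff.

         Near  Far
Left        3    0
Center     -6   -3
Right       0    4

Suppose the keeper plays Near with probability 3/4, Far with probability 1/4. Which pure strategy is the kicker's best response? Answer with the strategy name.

Left

Expected payoff of Left: (3/4)·3 + (1/4)·0 = 9/4.
Expected payoff of Center: (3/4)·(-6) + (1/4)·(-3) = -21/4.
Expected payoff of Right: (3/4)·0 + (1/4)·4 = 1.
The largest is 9/4, so the kicker's best response is Left.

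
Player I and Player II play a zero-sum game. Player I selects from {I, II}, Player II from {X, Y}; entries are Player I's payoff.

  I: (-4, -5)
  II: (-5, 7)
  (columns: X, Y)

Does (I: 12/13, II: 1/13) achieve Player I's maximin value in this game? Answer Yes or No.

Yes

Against X this mix gives (12/13)·(-4) + (1/13)·(-5) = -53/13.
Against Y this mix gives (12/13)·(-5) + (1/13)·7 = -53/13.
All of Player II's active replies (X, Y) yield -53/13, and no column does worse for Player I. The mix makes Player II indifferent and guarantees -53/13, so it is optimal.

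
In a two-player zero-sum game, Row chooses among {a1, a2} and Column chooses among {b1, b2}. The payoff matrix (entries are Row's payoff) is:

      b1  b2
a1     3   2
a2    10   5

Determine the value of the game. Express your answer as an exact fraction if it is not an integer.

Row minima: a1 → 2, a2 → 5; maximin = 5.
Column maxima: b1 → 10, b2 → 5; minimax = 5.
Since maximin = minimax = 5, there is a saddle point and the value is 5.

5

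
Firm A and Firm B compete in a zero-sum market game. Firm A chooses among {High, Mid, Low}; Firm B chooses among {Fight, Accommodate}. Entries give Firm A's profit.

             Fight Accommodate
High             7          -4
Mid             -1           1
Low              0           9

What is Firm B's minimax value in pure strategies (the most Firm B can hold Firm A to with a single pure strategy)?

Column maxima: Fight → 7, Accommodate → 9.
The smallest of these is 7.

7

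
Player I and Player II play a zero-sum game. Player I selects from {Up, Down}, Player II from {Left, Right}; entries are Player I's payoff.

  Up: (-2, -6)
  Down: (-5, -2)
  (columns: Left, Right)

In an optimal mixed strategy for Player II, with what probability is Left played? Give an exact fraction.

Row minima: Up → -6, Down → -5; maximin = -5.
Column maxima: Left → -2, Right → -2; minimax = -2.
-5 ≠ -2, so there is no saddle point; optimal play is mixed.
Let Player I play Up with probability p. Expected payoff against Left: (-2)p + (-5)(1−p) = 3p − 5; against Right: (-6)p + (-2)(1−p) = −4p − 2.
Setting these equal: 3p − 5 = −4p − 2 ⇒ 7p = 3 ⇒ p = 3/7, and the value is (3)·(3/7) − 5 = -26/7.
For Player II: with q = P(Left), equating Up's and Down's payoffs gives 4q − 6 = −3q − 2 ⇒ q = 4/7.

4/7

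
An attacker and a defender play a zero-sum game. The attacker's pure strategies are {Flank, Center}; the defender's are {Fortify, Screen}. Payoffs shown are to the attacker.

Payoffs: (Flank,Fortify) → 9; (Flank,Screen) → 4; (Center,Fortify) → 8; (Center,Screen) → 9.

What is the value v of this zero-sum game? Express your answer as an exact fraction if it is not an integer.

49/6

Row minima: Flank → 4, Center → 8; maximin = 8.
Column maxima: Fortify → 9, Screen → 9; minimax = 9.
8 ≠ 9, so there is no saddle point; optimal play is mixed.
Let the attacker play Flank with probability p. Expected payoff against Fortify: 9p + 8(1−p) = p + 8; against Screen: 4p + 9(1−p) = −5p + 9.
Setting these equal: p + 8 = −5p + 9 ⇒ 6p = 1 ⇒ p = 1/6, and the value is (1)·(1/6) + 8 = 49/6.
For the defender: with q = P(Fortify), equating Flank's and Center's payoffs gives 5q + 4 = −q + 9 ⇒ q = 5/6.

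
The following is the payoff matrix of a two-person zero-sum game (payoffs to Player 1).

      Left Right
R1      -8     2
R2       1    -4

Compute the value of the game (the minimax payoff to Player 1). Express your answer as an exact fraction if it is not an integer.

-2

Row minima: R1 → -8, R2 → -4; maximin = -4.
Column maxima: Left → 1, Right → 2; minimax = 1.
-4 ≠ 1, so there is no saddle point; optimal play is mixed.
Let Player 1 play R1 with probability p. Expected payoff against Left: (-8)p + 1(1−p) = −9p + 1; against Right: 2p + (-4)(1−p) = 6p − 4.
Setting these equal: −9p + 1 = 6p − 4 ⇒ −15p = -5 ⇒ p = 1/3, and the value is (-9)·(1/3) + 1 = -2.
For Player 2: with q = P(Left), equating R1's and R2's payoffs gives −10q + 2 = 5q − 4 ⇒ q = 2/5.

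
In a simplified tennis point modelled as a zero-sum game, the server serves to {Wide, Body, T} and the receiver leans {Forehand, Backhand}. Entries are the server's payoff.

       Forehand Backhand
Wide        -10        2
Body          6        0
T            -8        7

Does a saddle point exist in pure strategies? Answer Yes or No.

Row minima: Wide → -10, Body → 0, T → -8; maximin = 0.
Column maxima: Forehand → 6, Backhand → 7; minimax = 6.
0 ≠ 6, so no pure-strategy equilibrium exists.

No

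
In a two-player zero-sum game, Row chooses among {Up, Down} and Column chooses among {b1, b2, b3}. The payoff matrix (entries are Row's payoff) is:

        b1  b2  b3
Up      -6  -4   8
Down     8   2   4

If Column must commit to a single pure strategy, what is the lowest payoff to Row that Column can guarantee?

Column maxima: b1 → 8, b2 → 2, b3 → 8.
The smallest of these is 2.

2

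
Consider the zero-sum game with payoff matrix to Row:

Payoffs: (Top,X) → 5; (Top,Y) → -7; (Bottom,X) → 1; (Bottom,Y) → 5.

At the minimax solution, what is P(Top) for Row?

1/4

Row minima: Top → -7, Bottom → 1; maximin = 1.
Column maxima: X → 5, Y → 5; minimax = 5.
1 ≠ 5, so there is no saddle point; optimal play is mixed.
Let Row play Top with probability p. Expected payoff against X: 5p + 1(1−p) = 4p + 1; against Y: (-7)p + 5(1−p) = −12p + 5.
Setting these equal: 4p + 1 = −12p + 5 ⇒ 16p = 4 ⇒ p = 1/4, and the value is (4)·(1/4) + 1 = 2.
For Column: with q = P(X), equating Top's and Bottom's payoffs gives 12q − 7 = −4q + 5 ⇒ q = 3/4.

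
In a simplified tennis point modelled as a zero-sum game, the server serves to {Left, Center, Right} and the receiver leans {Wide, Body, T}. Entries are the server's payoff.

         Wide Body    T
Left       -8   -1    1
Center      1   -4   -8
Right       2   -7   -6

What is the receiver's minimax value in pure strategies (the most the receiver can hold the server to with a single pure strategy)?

-1

Column maxima: Wide → 2, Body → -1, T → 1.
The smallest of these is -1.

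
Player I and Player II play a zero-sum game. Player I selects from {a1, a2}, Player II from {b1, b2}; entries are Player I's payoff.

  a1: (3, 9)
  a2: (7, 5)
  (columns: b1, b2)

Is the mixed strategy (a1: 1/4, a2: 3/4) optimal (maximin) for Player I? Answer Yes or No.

Yes

Against b1 this mix gives (1/4)·3 + (3/4)·7 = 6.
Against b2 this mix gives (1/4)·9 + (3/4)·5 = 6.
All of Player II's active replies (b1, b2) yield 6, and no column does worse for Player I. The mix makes Player II indifferent and guarantees 6, so it is optimal.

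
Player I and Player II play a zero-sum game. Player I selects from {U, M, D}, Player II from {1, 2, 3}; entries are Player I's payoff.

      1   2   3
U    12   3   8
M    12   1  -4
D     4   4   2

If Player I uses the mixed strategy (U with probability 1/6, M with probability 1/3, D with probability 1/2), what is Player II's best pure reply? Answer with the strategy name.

3

If Player II plays 1, Player I's expected payoff is (1/6)·12 + (1/3)·12 + (1/2)·4 = 8.
If Player II plays 2, Player I's expected payoff is (1/6)·3 + (1/3)·1 + (1/2)·4 = 17/6.
If Player II plays 3, Player I's expected payoff is (1/6)·8 + (1/3)·(-4) + (1/2)·2 = 1.
Player II minimizes Player I's payoff; the smallest is 1, so the best response is 3.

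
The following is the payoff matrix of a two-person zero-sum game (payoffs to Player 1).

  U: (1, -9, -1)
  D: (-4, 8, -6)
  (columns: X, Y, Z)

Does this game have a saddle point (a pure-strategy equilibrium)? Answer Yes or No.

Row minima: U → -9, D → -6; maximin = -6.
Column maxima: X → 1, Y → 8, Z → -1; minimax = -1.
-6 ≠ -1, so no pure-strategy equilibrium exists.

No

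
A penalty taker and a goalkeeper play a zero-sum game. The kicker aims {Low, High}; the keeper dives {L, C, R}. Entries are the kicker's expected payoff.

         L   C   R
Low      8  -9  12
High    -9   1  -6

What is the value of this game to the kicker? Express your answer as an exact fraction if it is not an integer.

Row minima: Low → -9, High → -9; maximin = -9.
Column maxima: L → 8, C → 1, R → 12; minimax = 1.
-9 ≠ 1, so there is no saddle point; optimal play is mixed.
R is strictly dominated by L (it gives the kicker strictly more in every row), so the keeper never plays it.
On the remaining 2×2 (Low, High vs L, C):
Let the kicker play Low with probability p. Expected payoff against L: 8p + (-9)(1−p) = 17p − 9; against C: (-9)p + 1(1−p) = −10p + 1.
Setting these equal: 17p − 9 = −10p + 1 ⇒ 27p = 10 ⇒ p = 10/27, and the value is (17)·(10/27) − 9 = -73/27.
For the keeper: with q = P(L), equating Low's and High's payoffs gives 17q − 9 = −10q + 1 ⇒ q = 10/27.

-73/27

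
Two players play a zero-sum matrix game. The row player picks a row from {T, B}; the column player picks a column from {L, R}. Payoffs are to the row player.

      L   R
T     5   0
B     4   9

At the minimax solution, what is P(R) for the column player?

1/10

Row minima: T → 0, B → 4; maximin = 4.
Column maxima: L → 5, R → 9; minimax = 5.
4 ≠ 5, so there is no saddle point; optimal play is mixed.
Let the row player play T with probability p. Expected payoff against L: 5p + 4(1−p) = p + 4; against R: 0p + 9(1−p) = −9p + 9.
Setting these equal: p + 4 = −9p + 9 ⇒ 10p = 5 ⇒ p = 1/2, and the value is (1)·(1/2) + 4 = 9/2.
For the column player: with q = P(L), equating T's and B's payoffs gives 5q = −5q + 9 ⇒ q = 9/10.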